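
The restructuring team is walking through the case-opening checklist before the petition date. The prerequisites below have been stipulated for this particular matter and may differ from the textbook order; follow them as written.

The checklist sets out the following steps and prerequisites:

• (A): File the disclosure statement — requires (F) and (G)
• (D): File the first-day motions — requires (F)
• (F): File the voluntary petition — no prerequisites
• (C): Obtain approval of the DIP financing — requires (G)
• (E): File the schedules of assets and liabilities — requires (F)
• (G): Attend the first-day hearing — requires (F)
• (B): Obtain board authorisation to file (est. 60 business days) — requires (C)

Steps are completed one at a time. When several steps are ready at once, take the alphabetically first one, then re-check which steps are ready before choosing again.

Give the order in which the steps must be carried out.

(F) → (D) → (E) → (G) → (A) → (C) → (B)

(F) is the only step with nothing outstanding, so it goes first.
Ready: (D), (E) and (G). (D) has the earlier label → (D).
Now (E) and (G) have their prerequisites met. (E) has the earlier label, so (E) next.
That leaves (G) as the only ready step → (G).
(A) and (C) are both available; (A) has the earlier label → (A).
(C) needed (G), now all done → (C).
(B) is the only step now ready → (B).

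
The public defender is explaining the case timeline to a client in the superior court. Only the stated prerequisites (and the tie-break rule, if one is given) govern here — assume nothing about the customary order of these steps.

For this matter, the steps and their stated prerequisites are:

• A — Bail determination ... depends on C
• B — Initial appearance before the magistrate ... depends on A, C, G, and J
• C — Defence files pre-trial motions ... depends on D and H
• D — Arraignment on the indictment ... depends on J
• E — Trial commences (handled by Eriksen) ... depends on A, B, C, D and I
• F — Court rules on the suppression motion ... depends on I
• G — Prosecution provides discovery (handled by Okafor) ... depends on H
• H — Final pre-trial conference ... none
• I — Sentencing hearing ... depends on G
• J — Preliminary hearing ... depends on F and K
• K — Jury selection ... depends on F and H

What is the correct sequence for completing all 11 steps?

H is the only step with nothing outstanding, so it goes first.
That leaves G as the only ready step → G.
I is the only step now ready → I.
That leaves F as the only ready step → F.
K needed F and H, now all done → K.
J needed F and K, now all done → J.
Next only D has its prerequisites met → D.
That leaves C as the only ready step → C.
A is the only step now ready → A.
B needed A, C, G and J, now all done → B.
E is the only step now ready → E.

H, G, I, F, K, J, D, C, A, B, E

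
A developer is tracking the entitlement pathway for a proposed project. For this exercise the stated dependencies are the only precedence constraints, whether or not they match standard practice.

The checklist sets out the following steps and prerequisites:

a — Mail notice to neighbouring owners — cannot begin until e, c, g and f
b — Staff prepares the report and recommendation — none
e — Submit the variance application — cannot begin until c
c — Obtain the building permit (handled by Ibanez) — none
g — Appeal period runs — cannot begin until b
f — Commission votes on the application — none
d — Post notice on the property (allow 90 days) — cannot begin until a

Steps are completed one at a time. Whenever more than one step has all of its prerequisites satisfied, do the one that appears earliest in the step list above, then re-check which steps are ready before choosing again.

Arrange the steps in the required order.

b, c and f have no prerequisites; b is listed earlier, so b is first.
g now also ready, so the ready set is {c, g, f}; c is listed earlier → c.
Ready: e, g and f. e is listed earlier → e.
g and f are both available; g is listed earlier → g.
That leaves f as the only ready step → f.
Next only a has its prerequisites met → a.
Next only d has its prerequisites met → d.

b, c, e, g, f, a, d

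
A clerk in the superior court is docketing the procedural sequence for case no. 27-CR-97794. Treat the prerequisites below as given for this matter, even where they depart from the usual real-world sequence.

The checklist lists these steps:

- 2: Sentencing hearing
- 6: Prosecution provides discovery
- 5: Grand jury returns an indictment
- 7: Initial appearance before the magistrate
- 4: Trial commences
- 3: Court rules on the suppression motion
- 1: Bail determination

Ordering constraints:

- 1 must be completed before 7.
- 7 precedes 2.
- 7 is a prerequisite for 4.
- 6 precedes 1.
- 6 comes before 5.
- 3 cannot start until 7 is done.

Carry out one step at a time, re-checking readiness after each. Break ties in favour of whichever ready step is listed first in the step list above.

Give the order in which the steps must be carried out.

6 → 5 → 1 → 7 → 2 → 4 → 3

6 has no prerequisites → 6 first.
5 and 1 are both available; 5 is listed earlier → 5.
1 is the only step now ready → 1.
7 needed 1, now all done → 7.
Now 2, 4 and 3 have their prerequisites met. 2 is listed earlier, so 2 next.
4 and 3 are both available; 4 is listed earlier → 4.
Next only 3 has its prerequisites met → 3.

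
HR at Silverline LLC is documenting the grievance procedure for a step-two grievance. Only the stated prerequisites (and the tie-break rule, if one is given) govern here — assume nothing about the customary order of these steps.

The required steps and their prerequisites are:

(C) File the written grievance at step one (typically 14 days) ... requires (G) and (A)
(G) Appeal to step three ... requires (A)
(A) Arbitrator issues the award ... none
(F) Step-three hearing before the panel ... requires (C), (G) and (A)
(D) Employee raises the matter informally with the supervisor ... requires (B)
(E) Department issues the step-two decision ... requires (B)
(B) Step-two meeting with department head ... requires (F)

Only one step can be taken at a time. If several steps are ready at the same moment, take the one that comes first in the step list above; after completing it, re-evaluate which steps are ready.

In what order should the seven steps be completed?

(A), (G), (C), (F), (B), (D), (E)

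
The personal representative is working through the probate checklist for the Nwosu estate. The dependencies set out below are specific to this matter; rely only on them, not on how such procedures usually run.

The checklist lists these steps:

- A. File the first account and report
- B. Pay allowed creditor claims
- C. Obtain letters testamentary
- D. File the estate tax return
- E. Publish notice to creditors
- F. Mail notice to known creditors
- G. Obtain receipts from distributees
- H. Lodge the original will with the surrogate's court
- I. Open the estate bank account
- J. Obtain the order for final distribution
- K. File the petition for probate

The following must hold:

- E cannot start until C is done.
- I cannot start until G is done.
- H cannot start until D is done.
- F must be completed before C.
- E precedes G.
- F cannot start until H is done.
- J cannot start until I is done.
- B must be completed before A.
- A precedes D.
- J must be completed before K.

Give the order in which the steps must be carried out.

Only B has no prerequisites, so it is first.
Next only A has its prerequisites met → A.
D is the only step now ready → D.
That leaves H as the only ready step → H.
Next only F has its prerequisites met → F.
C is the only step now ready → C.
That leaves E as the only ready step → E.
That leaves G as the only ready step → G.
That leaves I as the only ready step → I.
J is the only step now ready → J.
K needed J, now all done → K.

B A D H F C E G I J K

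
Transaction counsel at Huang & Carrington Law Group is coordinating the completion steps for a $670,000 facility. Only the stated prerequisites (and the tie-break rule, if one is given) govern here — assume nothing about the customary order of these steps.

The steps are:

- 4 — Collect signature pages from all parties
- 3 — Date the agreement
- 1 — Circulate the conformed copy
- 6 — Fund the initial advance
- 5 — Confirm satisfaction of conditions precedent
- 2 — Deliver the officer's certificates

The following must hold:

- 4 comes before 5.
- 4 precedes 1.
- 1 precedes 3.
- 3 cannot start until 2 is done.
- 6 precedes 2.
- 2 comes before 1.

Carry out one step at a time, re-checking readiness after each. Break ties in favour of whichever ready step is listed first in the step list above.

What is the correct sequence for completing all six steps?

4, 6, 5, 2, 1, 3

Nothing is required for 4 and 6. 4 is listed earlier → 4 first.
Ready: 6 and 5. 6 is listed earlier → 6.
Now 5 and 2 have their prerequisites met. 5 is listed earlier, so 5 next.
2 is the only step now ready → 2.
1 needed 4 and 2, now all done → 1.
Next only 3 has its prerequisites met → 3.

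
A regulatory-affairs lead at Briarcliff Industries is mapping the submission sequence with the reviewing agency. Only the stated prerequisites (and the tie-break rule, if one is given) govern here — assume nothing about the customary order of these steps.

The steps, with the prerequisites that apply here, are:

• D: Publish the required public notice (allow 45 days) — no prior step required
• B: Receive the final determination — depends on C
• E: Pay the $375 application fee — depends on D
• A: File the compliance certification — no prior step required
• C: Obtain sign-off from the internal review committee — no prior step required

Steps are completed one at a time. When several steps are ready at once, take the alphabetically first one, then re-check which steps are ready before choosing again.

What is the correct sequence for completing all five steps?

A, C, B, D, E

A, C and D have no prerequisites; A has the earlier label, so A is first.
C and D are both available; C has the earlier label → C.
Now B and D have their prerequisites met. B has the earlier label, so B next.
D is the only step now ready → D.
E is the only step now ready → E.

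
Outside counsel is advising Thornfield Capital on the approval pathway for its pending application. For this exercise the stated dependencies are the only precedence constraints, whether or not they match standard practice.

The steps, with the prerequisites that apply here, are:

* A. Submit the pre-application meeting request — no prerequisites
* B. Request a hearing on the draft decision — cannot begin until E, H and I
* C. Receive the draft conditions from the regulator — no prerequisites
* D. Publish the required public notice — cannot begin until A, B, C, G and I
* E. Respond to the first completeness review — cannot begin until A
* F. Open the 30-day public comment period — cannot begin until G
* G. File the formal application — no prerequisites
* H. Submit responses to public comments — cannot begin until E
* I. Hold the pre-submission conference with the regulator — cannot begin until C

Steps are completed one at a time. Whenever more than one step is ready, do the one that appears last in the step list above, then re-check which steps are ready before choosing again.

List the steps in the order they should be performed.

G, C and A have no prerequisites; G is listed later, so G is first.
Now F, C and A have their prerequisites met. F is listed later, so F next.
C and A are both available; C is listed later → C.
Now I and A have their prerequisites met. I is listed later, so I next.
That leaves A as the only ready step → A.
E needed A, now all done → E.
Next only H has its prerequisites met → H.
That leaves B as the only ready step → B.
D needed I, G, C, B and A, now all done → D.

G, F, C, I, A, E, H, B, D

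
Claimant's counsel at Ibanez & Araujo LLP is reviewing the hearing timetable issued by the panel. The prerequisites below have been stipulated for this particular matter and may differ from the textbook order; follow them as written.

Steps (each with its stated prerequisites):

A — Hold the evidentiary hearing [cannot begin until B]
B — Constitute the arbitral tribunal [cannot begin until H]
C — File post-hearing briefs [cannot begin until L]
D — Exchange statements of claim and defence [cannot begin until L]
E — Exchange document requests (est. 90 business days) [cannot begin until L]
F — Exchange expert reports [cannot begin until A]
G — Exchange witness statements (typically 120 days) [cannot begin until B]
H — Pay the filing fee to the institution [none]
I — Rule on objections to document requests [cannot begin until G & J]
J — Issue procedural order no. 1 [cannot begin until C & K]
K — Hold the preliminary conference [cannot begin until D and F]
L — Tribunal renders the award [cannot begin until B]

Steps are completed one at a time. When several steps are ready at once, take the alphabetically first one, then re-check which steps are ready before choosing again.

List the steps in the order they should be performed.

H has no prerequisites → H first.
That leaves B as the only ready step → B.
A, G and L are all available; A has the earlier label → A.
F, G and L are all available; F has the earlier label → F.
G and L are both available; G has the earlier label → G.
L needed B, now all done → L.
Ready: C, D and E. C has the earlier label → C.
Now D and E have their prerequisites met. D has the earlier label, so D next.
K now also ready, so the ready set is {E, K}; E has the earlier label → E.
K needed D and F, now all done → K.
J is the only step now ready → J.
I is the only step now ready → I.

H B A F G L C D E K J I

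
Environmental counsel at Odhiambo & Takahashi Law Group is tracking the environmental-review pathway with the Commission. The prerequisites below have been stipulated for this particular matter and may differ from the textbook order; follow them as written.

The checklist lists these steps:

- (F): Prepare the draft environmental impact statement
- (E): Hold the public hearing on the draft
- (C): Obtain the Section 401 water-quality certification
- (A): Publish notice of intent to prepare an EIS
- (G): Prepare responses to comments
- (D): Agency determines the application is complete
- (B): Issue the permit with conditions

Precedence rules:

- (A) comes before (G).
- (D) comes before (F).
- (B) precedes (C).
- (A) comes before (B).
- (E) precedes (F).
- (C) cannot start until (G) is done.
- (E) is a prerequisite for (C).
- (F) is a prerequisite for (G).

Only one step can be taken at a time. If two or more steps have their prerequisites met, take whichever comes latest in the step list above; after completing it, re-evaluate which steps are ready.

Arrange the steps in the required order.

(D), (A), (B), (E), (F), (G), (C)

Nothing is required for (D), (A) and (E). (D) is listed later → (D) first.
Ready: (A) and (E). (A) is listed later → (A).
Ready: (B) and (E). (B) is listed later → (B).
Next only (E) has its prerequisites met → (E).
(F) needed (D) and (E), now all done → (F).
(G) needed (A) and (F), now all done → (G).
Next only (C) has its prerequisites met → (C).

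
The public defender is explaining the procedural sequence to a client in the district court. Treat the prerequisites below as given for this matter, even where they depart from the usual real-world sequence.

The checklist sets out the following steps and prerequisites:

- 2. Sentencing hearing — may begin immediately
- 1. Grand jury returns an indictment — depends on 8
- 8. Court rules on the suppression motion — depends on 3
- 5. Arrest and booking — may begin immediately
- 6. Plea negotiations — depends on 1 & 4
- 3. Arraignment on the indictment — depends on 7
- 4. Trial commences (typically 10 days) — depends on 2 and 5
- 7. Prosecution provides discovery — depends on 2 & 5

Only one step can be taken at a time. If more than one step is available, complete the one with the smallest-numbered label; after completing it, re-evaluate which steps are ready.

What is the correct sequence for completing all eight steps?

2 and 5 have no prerequisites; 2 has the earlier label, so 2 is first.
That leaves 5 as the only ready step → 5.
Ready: 4 and 7. 4 has the earlier label → 4.
7 is the only step now ready → 7.
Next only 3 has its prerequisites met → 3.
8 is the only step now ready → 8.
1 needed 8, now all done → 1.
Next only 6 has its prerequisites met → 6.

2, 5, 4, 7, 3, 8, 1, 6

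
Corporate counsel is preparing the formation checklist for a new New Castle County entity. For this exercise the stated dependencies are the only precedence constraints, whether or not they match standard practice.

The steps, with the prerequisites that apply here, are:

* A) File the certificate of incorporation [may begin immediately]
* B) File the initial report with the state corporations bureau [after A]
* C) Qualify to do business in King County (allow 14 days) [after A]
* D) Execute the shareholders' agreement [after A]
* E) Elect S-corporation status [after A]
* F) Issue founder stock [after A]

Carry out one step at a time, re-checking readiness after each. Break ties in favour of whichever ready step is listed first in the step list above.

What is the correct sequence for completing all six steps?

A, B, C, D, E, F

A is the only step with nothing outstanding, so it goes first.
Now B, C, D, E and F have their prerequisites met. B is listed earlier, so B next.
Ready: C, D, E and F. C is listed earlier → C.
Ready: D, E and F. D is listed earlier → D.
Now E and F have their prerequisites met. E is listed earlier, so E next.
F is the only step now ready → F.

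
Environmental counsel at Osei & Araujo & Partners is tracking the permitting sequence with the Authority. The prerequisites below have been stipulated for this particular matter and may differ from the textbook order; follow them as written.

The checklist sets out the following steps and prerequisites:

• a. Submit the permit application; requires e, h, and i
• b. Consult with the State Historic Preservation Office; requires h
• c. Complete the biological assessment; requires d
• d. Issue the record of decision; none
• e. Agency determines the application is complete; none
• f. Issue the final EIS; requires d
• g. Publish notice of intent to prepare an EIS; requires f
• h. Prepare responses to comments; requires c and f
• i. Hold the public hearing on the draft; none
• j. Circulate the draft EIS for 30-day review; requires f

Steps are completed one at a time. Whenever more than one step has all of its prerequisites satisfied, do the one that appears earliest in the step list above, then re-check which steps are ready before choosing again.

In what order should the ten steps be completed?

d, e and i have no prerequisites; d is listed earlier, so d is first.
c and f now also ready, so the ready set is {c, e, f, i}; c is listed earlier → c.
e, f and i are all available; e is listed earlier → e.
Now f and i have their prerequisites met. f is listed earlier, so f next.
g, h and j now also ready, so the ready set is {g, h, i, j}; g is listed earlier → g.
Now h, i and j have their prerequisites met. h is listed earlier, so h next.
b, i and j are all available; b is listed earlier → b.
i and j are both available; i is listed earlier → i.
Now a and j have their prerequisites met. a is listed earlier, so a next.
Next only j has its prerequisites met → j.

d, c, e, f, g, h, b, i, a, j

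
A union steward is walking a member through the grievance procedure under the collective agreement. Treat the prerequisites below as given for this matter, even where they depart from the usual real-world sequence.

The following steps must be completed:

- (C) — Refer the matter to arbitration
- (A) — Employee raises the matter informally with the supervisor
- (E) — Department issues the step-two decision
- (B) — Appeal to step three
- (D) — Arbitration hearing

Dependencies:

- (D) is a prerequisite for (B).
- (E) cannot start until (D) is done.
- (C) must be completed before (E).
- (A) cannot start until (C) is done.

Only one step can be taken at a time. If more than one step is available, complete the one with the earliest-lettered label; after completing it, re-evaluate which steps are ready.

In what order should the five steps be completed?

(C) (A) (D) (B) (E)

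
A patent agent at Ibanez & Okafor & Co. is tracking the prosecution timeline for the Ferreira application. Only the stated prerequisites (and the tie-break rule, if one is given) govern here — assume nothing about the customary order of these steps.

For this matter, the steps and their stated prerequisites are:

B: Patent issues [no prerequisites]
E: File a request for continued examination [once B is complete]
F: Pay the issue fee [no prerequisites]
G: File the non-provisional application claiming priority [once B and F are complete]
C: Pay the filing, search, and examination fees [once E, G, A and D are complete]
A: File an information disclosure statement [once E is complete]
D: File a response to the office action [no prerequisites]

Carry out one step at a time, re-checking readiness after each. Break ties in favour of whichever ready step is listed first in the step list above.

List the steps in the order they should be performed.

B → E → F → G → A → D → C

Nothing is required for B, F and D. B is listed earlier → B first.
E, F and D are all available; E is listed earlier → E.
Ready: F, A and D. F is listed earlier → F.
G now also ready, so the ready set is {G, A, D}; G is listed earlier → G.
Now A and D have their prerequisites met. A is listed earlier, so A next.
D is the only step now ready → D.
Next only C has its prerequisites met → C.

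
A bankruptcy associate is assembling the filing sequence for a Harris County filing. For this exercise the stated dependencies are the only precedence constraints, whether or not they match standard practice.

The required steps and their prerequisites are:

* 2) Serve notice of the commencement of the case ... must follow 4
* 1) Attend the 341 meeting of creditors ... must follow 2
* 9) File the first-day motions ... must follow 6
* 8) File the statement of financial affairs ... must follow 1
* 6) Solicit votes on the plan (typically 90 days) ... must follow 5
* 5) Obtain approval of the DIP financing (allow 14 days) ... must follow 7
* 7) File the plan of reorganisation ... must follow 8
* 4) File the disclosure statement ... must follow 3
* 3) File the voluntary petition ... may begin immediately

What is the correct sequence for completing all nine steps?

3 has no prerequisites → 3 first.
4 is the only step now ready → 4.
2 needed 4, now all done → 2.
1 needed 2, now all done → 1.
Next only 8 has its prerequisites met → 8.
Next only 7 has its prerequisites met → 7.
That leaves 5 as the only ready step → 5.
6 needed 5, now all done → 6.
9 is the only step now ready → 9.

3, 4, 2, 1, 8, 7, 5, 6, 9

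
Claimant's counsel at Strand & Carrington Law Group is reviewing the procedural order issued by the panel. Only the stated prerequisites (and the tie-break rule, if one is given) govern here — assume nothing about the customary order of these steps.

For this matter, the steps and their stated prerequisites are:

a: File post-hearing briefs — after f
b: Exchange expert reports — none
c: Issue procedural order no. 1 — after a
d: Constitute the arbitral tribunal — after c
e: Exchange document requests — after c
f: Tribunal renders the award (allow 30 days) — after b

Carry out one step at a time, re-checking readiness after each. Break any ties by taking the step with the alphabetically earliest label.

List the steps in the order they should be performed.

b, f, a, c, d, e

Only b has no prerequisites, so it is first.
f needed b, now all done → f.
a needed f, now all done → a.
c needed a, now all done → c.
d and e are both available; d has the earlier label → d.
e needed c, now all done → e.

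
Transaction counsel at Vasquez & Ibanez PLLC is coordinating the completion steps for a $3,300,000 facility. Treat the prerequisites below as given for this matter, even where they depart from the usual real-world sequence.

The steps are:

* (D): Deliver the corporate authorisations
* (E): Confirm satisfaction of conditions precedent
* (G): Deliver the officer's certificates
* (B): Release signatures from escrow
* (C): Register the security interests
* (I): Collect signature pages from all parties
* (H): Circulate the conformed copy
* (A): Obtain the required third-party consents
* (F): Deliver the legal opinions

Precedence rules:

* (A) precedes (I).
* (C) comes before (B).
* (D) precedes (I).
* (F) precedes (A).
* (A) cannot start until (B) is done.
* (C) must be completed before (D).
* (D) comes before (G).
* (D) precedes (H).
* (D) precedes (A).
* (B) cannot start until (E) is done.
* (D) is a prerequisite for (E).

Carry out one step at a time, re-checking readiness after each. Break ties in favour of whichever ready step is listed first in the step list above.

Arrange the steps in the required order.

Nothing is required for (C) and (F). (C) is listed earlier → (C) first.
(D) now also ready, so the ready set is {(D), (F)}; (D) is listed earlier → (D).
Now (E), (G), (H) and (F) have their prerequisites met. (E) is listed earlier, so (E) next.
(G), (B), (H) and (F) are all available; (G) is listed earlier → (G).
Now (B), (H) and (F) have their prerequisites met. (B) is listed earlier, so (B) next.
Ready: (H) and (F). (H) is listed earlier → (H).
(F) is the only step now ready → (F).
Next only (A) has its prerequisites met → (A).
(I) is the only step now ready → (I).

(C) (D) (E) (G) (B) (H) (F) (A) (I)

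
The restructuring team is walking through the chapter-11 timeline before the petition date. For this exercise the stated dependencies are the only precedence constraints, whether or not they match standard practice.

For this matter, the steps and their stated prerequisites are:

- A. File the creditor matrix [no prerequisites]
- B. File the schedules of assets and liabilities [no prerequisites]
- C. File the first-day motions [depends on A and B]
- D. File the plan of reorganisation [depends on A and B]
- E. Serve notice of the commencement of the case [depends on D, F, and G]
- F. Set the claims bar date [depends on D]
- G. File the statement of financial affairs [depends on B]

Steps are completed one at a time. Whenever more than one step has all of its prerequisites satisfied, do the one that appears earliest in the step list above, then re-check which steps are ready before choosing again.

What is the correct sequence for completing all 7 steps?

A → B → C → D → F → G → E

Nothing is required for A and B. A is listed earlier → A first.
That leaves B as the only ready step → B.
C, D and G are all available; C is listed earlier → C.
Ready: D and G. D is listed earlier → D.
F now also ready, so the ready set is {F, G}; F is listed earlier → F.
That leaves G as the only ready step → G.
E is the only step now ready → E.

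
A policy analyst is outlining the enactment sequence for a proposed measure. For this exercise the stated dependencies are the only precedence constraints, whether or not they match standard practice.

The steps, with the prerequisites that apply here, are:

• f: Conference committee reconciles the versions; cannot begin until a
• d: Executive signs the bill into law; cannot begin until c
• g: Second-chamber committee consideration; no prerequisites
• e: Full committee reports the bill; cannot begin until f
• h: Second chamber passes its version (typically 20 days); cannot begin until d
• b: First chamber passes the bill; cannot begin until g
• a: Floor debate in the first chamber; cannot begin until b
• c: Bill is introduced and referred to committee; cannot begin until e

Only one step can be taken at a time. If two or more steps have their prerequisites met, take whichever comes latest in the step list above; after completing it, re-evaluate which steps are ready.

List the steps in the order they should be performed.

g is the only step with nothing outstanding, so it goes first.
b is the only step now ready → b.
a needed b, now all done → a.
f is the only step now ready → f.
That leaves e as the only ready step → e.
Next only c has its prerequisites met → c.
d needed c, now all done → d.
h is the only step now ready → h.

g, b, a, f, e, c, d, h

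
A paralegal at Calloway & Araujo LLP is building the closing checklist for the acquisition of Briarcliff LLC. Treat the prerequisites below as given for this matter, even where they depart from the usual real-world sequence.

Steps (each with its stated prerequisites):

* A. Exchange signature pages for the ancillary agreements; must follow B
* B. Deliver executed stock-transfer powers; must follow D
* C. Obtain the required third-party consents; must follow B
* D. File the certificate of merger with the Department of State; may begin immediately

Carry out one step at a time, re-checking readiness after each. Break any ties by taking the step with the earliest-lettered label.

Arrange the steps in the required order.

Only D has no prerequisites, so it is first.
B is the only step now ready → B.
Now A and C have their prerequisites met. A has the earlier label, so A next.
That leaves C as the only ready step → C.

D, B, A, C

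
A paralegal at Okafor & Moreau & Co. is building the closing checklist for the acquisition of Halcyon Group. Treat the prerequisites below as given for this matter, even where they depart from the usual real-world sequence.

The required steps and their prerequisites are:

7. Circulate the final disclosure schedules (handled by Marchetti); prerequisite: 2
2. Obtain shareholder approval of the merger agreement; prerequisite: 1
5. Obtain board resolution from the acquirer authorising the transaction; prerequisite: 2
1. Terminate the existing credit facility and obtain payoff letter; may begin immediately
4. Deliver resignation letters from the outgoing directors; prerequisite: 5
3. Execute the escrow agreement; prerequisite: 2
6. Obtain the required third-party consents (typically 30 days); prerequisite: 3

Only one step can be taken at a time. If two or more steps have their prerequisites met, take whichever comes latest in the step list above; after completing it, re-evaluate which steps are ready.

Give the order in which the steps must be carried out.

1 → 2 → 3 → 6 → 5 → 4 → 7

Only 1 has no prerequisites, so it is first.
Next only 2 has its prerequisites met → 2.
Now 3, 5 and 7 have their prerequisites met. 3 is listed later, so 3 next.
Ready: 6, 5 and 7. 6 is listed later → 6.
Ready: 5 and 7. 5 is listed later → 5.
4 and 7 are both available; 4 is listed later → 4.
That leaves 7 as the only ready step → 7.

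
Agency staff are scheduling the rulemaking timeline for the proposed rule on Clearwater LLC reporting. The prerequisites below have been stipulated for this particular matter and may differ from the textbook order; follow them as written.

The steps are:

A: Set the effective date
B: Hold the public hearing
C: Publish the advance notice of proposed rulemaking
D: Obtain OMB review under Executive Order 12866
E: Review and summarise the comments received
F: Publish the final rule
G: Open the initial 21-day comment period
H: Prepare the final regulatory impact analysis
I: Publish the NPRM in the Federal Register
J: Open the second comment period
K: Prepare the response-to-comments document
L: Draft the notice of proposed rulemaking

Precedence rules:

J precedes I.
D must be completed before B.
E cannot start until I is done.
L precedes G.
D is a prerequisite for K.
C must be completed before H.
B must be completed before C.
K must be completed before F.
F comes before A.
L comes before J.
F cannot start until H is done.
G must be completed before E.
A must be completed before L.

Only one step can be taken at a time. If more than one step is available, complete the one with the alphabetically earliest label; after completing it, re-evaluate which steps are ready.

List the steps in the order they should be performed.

D B C H K F A L G J I E

D has no prerequisites → D first.
B and K are both available; B has the earlier label → B.
Now C and K have their prerequisites met. C has the earlier label, so C next.
Now H and K have their prerequisites met. H has the earlier label, so H next.
That leaves K as the only ready step → K.
F needed H and K, now all done → F.
A is the only step now ready → A.
L is the only step now ready → L.
Now G and J have their prerequisites met. G has the earlier label, so G next.
Next only J has its prerequisites met → J.
That leaves I as the only ready step → I.
That leaves E as the only ready step → E.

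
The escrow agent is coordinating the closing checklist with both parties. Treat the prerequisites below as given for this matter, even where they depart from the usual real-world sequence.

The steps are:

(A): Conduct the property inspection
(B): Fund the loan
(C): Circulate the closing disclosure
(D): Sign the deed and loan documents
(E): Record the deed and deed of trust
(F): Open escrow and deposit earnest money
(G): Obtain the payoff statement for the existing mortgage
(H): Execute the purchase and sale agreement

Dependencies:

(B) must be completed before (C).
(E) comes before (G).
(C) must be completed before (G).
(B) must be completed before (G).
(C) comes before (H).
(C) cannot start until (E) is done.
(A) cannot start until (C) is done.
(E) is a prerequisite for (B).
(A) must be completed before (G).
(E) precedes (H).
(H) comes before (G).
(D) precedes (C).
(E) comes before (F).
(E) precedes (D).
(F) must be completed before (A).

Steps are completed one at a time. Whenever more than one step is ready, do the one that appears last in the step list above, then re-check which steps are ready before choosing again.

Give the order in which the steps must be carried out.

(E), (F), (D), (B), (C), (H), (A), (G)

(E) is the only step with nothing outstanding, so it goes first.
Ready: (F), (D) and (B). (F) is listed later → (F).
(D) and (B) are both available; (D) is listed later → (D).
(B) needed (E), now all done → (B).
That leaves (C) as the only ready step → (C).
Ready: (H) and (A). (H) is listed later → (H).
(A) needed (F) and (C), now all done → (A).
(G) needed (H), (E), (C), (B) and (A), now all done → (G).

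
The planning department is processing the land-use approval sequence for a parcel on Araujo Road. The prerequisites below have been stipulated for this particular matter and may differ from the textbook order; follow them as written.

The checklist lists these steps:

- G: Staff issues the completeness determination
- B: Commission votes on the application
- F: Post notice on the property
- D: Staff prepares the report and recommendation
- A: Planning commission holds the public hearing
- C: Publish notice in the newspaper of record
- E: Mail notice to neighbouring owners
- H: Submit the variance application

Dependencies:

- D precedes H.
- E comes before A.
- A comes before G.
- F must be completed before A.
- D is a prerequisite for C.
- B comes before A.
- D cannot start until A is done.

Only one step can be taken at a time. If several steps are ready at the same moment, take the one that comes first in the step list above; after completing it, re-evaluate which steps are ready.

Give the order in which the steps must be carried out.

B, F, E, A, G, D, C, H

Nothing is required for B, F and E. B is listed earlier → B first.
F and E are both available; F is listed earlier → F.
E is the only step now ready → E.
A is the only step now ready → A.
G and D are both available; G is listed earlier → G.
D is the only step now ready → D.
C and H are both available; C is listed earlier → C.
H needed D, now all done → H.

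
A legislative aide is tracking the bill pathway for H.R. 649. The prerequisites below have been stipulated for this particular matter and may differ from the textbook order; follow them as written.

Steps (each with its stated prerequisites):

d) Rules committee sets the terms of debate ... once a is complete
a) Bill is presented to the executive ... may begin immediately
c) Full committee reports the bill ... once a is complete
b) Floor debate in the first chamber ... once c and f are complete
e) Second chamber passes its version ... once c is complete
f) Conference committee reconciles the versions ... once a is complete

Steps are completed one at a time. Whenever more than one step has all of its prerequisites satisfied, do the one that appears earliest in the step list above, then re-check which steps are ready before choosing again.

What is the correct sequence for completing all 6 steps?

a d c e f b

Only a has no prerequisites, so it is first.
d, c and f are all available; d is listed earlier → d.
c and f are both available; c is listed earlier → c.
Now e and f have their prerequisites met. e is listed earlier, so e next.
f is the only step now ready → f.
b needed c and f, now all done → b.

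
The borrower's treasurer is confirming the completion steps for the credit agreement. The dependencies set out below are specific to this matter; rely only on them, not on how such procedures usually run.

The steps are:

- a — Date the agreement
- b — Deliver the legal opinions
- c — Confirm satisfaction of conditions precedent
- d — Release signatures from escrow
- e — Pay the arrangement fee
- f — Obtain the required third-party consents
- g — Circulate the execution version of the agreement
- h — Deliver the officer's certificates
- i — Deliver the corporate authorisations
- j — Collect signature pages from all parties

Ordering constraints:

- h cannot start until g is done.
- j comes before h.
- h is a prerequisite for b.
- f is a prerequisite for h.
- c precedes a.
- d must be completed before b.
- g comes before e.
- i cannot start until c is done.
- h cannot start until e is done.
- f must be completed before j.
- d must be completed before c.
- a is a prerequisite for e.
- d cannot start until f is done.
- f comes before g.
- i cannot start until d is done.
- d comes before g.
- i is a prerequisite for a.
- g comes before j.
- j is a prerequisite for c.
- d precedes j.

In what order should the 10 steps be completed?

f → d → g → j → c → i → a → e → h → b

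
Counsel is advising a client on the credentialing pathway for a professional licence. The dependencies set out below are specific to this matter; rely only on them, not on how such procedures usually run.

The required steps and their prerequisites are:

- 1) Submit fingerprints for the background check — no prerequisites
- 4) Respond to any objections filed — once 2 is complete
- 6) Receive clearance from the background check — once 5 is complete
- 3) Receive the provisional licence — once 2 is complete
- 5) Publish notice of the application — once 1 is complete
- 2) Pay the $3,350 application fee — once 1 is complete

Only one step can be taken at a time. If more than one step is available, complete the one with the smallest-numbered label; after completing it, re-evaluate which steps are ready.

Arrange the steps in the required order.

1 2 3 4 5 6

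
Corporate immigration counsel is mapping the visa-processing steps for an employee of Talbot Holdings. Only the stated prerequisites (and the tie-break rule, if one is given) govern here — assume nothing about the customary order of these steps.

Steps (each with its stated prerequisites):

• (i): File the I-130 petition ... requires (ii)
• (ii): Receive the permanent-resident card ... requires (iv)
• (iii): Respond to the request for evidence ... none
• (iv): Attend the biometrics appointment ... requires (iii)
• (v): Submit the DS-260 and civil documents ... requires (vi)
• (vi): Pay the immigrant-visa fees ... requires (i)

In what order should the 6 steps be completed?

(iii), (iv), (ii), (i), (vi), (v)

Only (iii) has no prerequisites, so it is first.
That leaves (iv) as the only ready step → (iv).
(ii) needed (iv), now all done → (ii).
(i) is the only step now ready → (i).
(vi) is the only step now ready → (vi).
Next only (v) has its prerequisites met → (v).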